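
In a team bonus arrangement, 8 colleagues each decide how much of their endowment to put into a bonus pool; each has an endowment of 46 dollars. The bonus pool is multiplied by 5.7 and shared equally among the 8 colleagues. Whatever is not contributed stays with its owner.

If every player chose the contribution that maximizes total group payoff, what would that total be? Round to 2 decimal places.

Each contributed unit returns 5.700 to the group as a whole (0.7125 to each of 8 players), which exceeds 1, so the social optimum is full contribution: group total = 5.700 × 368 = 2097.60.

2097.60 dollars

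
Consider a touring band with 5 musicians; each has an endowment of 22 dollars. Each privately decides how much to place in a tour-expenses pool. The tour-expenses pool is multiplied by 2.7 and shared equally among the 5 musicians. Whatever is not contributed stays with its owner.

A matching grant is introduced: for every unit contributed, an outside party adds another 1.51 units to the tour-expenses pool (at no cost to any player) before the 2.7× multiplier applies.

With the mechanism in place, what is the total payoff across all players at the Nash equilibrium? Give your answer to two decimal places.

745.47 dollars

Under the mechanism each unit contributed yields 2.7 × 2.51 / 5 = 1.3554 back to its contributor per unit of net cost, which exceeds 1, making full contribution the dominant choice for everyone.
So the Nash equilibrium is full contribution by all 5; the group earns 2.7 × 2.51 × 110 = 745.47.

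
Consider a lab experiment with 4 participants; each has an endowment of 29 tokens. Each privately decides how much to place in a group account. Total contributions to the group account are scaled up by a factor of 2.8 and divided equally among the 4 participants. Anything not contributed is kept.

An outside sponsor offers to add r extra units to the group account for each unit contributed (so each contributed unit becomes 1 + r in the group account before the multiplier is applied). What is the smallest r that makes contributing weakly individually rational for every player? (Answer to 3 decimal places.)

0.429

With matching at rate r, one contributed unit becomes (1 + r) in the group account and returns 2.8 × (1 + r) / 4 to the contributor.
Setting this equal to 1: 1 + r = 4/2.8 = 1.4286.
So the minimum matching rate is r = 1.4286 − 1 = 0.429.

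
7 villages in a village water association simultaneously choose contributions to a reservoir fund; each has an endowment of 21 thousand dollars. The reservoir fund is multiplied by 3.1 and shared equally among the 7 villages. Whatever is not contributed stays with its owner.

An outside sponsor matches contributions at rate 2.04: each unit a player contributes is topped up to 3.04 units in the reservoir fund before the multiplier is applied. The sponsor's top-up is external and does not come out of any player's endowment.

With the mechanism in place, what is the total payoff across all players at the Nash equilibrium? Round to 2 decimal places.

1385.33 thousand dollars

With the mechanism, a contributed unit returns 3.1 × 3.04 / 7 = 1.3463 per unit of net cost to the contributor — now above 1 — so contributing fully is weakly dominant for every player.
So the Nash equilibrium is full contribution by all 7; the group earns 3.1 × 3.04 × 147 = 1385.33.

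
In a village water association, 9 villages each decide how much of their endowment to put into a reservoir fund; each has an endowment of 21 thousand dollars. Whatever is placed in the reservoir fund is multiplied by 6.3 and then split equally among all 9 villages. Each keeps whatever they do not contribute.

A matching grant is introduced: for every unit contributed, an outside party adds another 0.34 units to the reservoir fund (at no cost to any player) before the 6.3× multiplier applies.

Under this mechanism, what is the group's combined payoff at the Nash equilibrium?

189.00 thousand dollars

The effective private return is 6.3 × 1.34 / 9 = 0.9380, which is still under 1, so the mechanism doesn't change anyone's dominant strategy: zero contribution.
At the Nash equilibrium no one contributes; group total payoff = 9 × 21 = 189.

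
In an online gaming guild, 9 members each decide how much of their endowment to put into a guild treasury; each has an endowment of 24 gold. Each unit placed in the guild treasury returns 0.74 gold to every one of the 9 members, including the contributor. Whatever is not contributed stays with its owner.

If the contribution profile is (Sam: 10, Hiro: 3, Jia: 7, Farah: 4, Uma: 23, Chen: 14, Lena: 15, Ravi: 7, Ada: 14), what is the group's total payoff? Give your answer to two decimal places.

765.02 gold

Total contributed: 10 + 3 + 7 + 4 + 23 + 14 + 15 + 7 + 14 = 97; total kept: 9 × 24 − 97 = 119.
The guild treasury pays out 0.74 × 9 × 97 = 646.02 in aggregate.
Group total = 119 + 646.02 = 765.02.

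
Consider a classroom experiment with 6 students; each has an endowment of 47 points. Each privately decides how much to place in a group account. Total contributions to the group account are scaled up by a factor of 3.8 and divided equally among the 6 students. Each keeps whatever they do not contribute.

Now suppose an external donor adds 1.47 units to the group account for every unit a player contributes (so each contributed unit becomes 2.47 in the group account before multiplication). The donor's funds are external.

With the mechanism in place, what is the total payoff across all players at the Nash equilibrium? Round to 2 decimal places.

With the mechanism, a contributed unit returns 3.8 × 2.47 / 6 = 1.5643 per unit of net cost to the contributor — now above 1 — so contributing fully is weakly dominant for every player.
So the Nash equilibrium is full contribution by all 6; the group earns 3.8 × 2.47 × 282 = 2646.85.

2646.85 points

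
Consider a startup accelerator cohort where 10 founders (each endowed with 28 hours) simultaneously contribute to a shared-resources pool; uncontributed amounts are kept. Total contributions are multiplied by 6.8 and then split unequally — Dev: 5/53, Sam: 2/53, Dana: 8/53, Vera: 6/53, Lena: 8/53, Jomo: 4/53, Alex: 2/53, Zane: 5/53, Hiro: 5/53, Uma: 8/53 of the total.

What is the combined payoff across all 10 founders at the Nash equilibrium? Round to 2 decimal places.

Each unit j contributes comes back to j as 6.8 × (j's share), so j prefers to contribute only if that share exceeds 1/6.8 = 0.1471; otherwise keeping the unit dominates.
Dana, Lena and Uma are above the threshold, contributing 28 each; the remaining 7 contribute 0. Total contributed: 84.
The shared-resources pool pays out 6.8 × 84 = 571.20 in total (split across the unequal shares, but the aggregate is all that matters for the group sum).
The 7 free-riders keep 28 each, adding 196. Group total = 196 + 571.20 = 767.20.

767.20 hours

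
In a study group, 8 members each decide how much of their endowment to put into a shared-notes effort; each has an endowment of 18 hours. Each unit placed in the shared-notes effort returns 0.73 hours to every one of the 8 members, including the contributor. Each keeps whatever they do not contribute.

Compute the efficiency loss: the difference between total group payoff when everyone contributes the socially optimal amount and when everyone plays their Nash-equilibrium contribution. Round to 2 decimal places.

696.96 hours

The private return per contributed unit is 0.73 < 1, so contributing 0 is dominant for every player. At the Nash equilibrium everyone keeps their 18, and the group total is 8 × 18 = 144.
Each contributed unit returns 5.840 to the group as a whole (0.73 to each of 8 players), which exceeds 1, so the social optimum is full contribution: group total = 5.840 × 144 = 840.96.
Efficiency loss = 840.96 − 144 = 696.96.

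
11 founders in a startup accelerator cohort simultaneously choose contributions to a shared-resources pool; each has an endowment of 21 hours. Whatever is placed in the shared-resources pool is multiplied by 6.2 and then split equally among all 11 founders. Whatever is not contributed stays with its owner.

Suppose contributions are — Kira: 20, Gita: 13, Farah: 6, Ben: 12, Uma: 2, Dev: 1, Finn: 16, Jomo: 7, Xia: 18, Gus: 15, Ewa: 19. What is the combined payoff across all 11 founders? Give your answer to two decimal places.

901.80 hours

Total contributed: 20 + 13 + 6 + 12 + 2 + 1 + 16 + 7 + 18 + 15 + 19 = 129; total kept: 11 × 21 − 129 = 102.
The shared-resources pool pays out 6.2 × 129 = 799.80 in aggregate.
Group total = 102 + 799.80 = 901.80.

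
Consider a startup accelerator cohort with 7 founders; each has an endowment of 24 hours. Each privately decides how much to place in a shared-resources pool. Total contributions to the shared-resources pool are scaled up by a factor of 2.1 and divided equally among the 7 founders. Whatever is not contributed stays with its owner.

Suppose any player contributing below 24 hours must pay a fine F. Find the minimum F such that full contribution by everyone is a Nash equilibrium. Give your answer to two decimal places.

Given the others contribute fully, the best deviation is to contribute 0 (any partial contribution still incurs the fine and gives up units whose private return 0.3000 is below 1).
Deviating from 24 to 0 saves 24 hours but forfeits the deviator's share of the drop in the shared-resources pool: 2.1/7 × 24 = 7.20.
So the deviation gain is 24 − 7.20 = 16.80, and the fine must be at least 16.80 hours to wipe it out.

16.80 hours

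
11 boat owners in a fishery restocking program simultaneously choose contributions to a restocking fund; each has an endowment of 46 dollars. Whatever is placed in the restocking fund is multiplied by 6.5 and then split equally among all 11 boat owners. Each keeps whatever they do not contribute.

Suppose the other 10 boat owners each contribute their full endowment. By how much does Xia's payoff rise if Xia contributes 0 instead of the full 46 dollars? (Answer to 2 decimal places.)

Switching from a contribution of 46 to 0 lets Xia keep an extra 46 dollars, but lowers the restocking fund by 46, which costs Xia their own share of that drop: 6.5/11 × 46 = 27.18.
Net gain = 46 − 27.18 = 18.82. The private return per contributed unit (0.5909) is below 1, so free-riding is indeed the best response regardless of what the others do.

18.82 dollars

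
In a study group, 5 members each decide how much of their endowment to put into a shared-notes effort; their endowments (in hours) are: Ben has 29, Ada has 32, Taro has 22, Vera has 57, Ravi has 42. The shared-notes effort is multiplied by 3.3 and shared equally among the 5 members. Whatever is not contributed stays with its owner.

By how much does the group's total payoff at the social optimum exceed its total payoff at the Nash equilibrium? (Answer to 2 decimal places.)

The private return per contributed unit is 3.3/5 = 0.6600 < 1 for every player regardless of endowment, so the Nash equilibrium is zero contribution and the group total is Σ E_j = 29 + 32 + 22 + 57 + 42 = 182.
Each contributed unit returns 3.300 to the group, so the social optimum is full contribution by everyone: group total = 3.300 × 182 = 600.60.
Efficiency loss = (3.300 − 1) × 182 = 418.60.

418.60 hours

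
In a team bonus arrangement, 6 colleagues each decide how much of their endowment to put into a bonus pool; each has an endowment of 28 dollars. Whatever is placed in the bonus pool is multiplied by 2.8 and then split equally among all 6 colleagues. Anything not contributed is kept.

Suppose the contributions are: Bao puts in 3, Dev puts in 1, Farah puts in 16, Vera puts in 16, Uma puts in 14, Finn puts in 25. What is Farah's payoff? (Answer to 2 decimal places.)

47.00 dollars

Total contributed: 3 + 1 + 16 + 16 + 14 + 25 = 75.
Each receives 2.8 × 75 / 6 = 35.00 from the bonus pool.
Farah keeps 28 − 16 = 12, so Farah's payoff is 12 + 35.00 = 47.00.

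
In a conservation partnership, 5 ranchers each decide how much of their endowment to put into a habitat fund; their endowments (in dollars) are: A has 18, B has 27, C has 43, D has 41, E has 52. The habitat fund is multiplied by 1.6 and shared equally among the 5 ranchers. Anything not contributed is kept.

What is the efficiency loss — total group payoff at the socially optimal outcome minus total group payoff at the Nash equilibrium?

108.60 dollars

The private return per contributed unit is 1.6/5 = 0.3200 < 1 for every player regardless of endowment, so the Nash equilibrium is zero contribution and the group total is Σ E_j = 18 + 27 + 43 + 41 + 52 = 181.
Each contributed unit returns 1.600 to the group, so the social optimum is full contribution by everyone: group total = 1.600 × 181 = 289.60.
Efficiency loss = (1.600 − 1) × 181 = 108.60.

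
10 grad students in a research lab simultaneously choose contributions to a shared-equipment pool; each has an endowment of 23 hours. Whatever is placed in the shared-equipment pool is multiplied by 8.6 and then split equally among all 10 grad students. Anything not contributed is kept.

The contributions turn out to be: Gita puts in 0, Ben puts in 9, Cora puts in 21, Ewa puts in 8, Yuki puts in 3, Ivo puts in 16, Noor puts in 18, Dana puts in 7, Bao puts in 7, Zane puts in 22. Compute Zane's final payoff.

96.46 hours

Total contributed: 0 + 9 + 21 + 8 + 3 + 16 + 18 + 7 + 7 + 22 = 111.
Each receives 8.6 × 111 / 10 = 95.46 from the shared-equipment pool.
Zane keeps 23 − 22 = 1, so Zane's payoff is 1 + 95.46 = 96.46.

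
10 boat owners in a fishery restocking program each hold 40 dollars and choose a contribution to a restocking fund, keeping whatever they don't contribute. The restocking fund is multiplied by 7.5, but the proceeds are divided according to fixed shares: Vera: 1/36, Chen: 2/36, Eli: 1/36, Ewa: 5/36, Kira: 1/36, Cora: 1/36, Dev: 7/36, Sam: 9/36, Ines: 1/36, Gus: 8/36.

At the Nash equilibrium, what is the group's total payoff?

Each unit j contributes comes back to j as 7.5 × (j's share), so j prefers to contribute only if that share exceeds 1/7.5 = 0.1333; otherwise keeping the unit dominates.
Ewa, Dev, Sam and Gus are above the threshold, contributing 40 each; the remaining 6 contribute 0. Total contributed: 160.
The restocking fund pays out 7.5 × 160 = 1200.00 in total (split across the unequal shares, but the aggregate is all that matters for the group sum).
The 6 free-riders keep 40 each, adding 240. Group total = 240 + 1200.00 = 1440.00.

1440.00 dollars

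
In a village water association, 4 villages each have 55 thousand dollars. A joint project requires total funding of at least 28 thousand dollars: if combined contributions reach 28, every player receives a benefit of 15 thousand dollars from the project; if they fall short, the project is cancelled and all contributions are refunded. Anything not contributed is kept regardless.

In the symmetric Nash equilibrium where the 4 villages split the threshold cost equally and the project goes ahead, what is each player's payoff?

Equal share of the threshold: 28/4 = 7.
At this profile no one gains by cutting their contribution: any cut drops the total below 28, the project is cancelled, contributions are refunded, and the deviator ends with 55, which is less than 55 − 7 + 15 = 63. Contributing more than 7 just wastes the excess. So contributing exactly 7 is a best response.
Each player's payoff: 55 − 7 + 15 = 63.

63 thousand dollars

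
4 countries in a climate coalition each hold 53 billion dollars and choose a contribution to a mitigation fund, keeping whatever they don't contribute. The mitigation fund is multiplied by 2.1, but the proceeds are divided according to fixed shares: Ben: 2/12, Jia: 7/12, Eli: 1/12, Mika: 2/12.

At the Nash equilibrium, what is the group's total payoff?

A player with share s gets back 2.1·s per unit contributed, so full contribution is dominant for anyone with s > 1/2.1 = 0.4762 and zero contribution is dominant for anyone below.
Only Jia (7/12) clears that bar, contributing 53; the remaining 3 contribute 0. Total contributed: 53.
The mitigation fund pays out 2.1 × 53 = 111.30 in total (split across the unequal shares, but the aggregate is all that matters for the group sum).
The 3 free-riders keep 53 each, adding 159. Group total = 159 + 111.30 = 270.30.

270.30 billion dollars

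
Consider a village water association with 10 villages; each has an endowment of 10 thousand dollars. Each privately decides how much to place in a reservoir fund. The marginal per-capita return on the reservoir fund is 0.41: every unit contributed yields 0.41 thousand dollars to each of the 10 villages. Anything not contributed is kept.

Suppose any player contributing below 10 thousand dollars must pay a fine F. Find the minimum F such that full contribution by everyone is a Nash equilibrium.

5.90 thousand dollars

Given the others contribute fully, the best deviation is to contribute 0 (any partial contribution still incurs the fine and gives up units whose private return 0.41 is below 1).
Deviating from 10 to 0 saves 10 thousand dollars but forfeits the deviator's share of the drop in the reservoir fund: 0.41 × 10 = 4.10.
So the deviation gain is 10 − 4.10 = 5.90, and the fine must be at least 5.90 thousand dollars to wipe it out.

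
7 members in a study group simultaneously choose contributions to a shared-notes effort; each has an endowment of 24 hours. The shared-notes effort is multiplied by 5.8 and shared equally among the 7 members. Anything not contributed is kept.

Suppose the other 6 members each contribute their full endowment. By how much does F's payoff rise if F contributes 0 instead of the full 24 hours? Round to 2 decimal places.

Switching from a contribution of 24 to 0 lets F keep an extra 24 hours, but lowers the shared-notes effort by 24, which costs F their own share of that drop: 5.8/7 × 24 = 19.89.
Net gain = 24 − 19.89 = 4.11. The private return per contributed unit (0.8286) is below 1, so free-riding is indeed the best response regardless of what the others do.

4.11 hours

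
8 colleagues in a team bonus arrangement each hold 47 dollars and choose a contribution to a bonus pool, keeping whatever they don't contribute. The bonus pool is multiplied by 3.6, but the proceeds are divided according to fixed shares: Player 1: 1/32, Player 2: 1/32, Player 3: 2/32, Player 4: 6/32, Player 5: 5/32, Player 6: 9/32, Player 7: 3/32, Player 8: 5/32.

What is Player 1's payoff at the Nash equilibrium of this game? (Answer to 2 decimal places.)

Player j's private return per contributed unit is 3.6 × (j's share). Contributing is weakly dominant for j when that share is at least 1/3.6 = 0.2778, and contributing 0 is dominant otherwise.
The only share above 0.2778 is Player 6's 9/32, contributing 47; the remaining 7 contribute 0. Total contributed: 47.
Player 1 keeps 47 and receives 3.6 × 47 × 1/32 = 5.29 from the bonus pool, for a payoff of 52.29.

52.29 dollars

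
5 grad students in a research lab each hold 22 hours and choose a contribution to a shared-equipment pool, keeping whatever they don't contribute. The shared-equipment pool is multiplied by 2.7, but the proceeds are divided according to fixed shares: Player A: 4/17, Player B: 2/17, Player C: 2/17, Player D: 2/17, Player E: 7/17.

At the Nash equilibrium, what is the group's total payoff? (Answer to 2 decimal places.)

147.40 hours

For player j, contributing a unit is worthwhile iff 2.7 × (j's share) ≥ 1, i.e. iff j's share is at least 0.3704.
Player E alone (share 7/17) is above the threshold, contributing 22; the remaining 4 contribute 0. Total contributed: 22.
The shared-equipment pool pays out 2.7 × 22 = 59.40 in total (split across the unequal shares, but the aggregate is all that matters for the group sum).
The 4 free-riders keep 22 each, adding 88. Group total = 88 + 59.40 = 147.40.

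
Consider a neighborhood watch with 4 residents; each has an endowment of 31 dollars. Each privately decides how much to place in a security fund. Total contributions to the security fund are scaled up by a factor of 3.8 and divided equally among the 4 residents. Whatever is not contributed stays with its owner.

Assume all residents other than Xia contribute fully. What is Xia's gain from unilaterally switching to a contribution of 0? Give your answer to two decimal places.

1.55 dollars

Switching from a contribution of 31 to 0 lets Xia keep an extra 31 dollars, but lowers the security fund by 31, which costs Xia their own share of that drop: 3.8/4 × 31 = 29.45.
Net gain = 31 − 29.45 = 1.55. The private return per contributed unit (0.9500) is below 1, so free-riding is indeed the best response regardless of what the others do.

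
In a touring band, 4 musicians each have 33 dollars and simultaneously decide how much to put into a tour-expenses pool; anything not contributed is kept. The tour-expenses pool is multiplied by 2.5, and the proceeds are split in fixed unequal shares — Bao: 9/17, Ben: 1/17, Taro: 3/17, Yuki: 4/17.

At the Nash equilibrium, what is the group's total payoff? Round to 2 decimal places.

181.50 dollars

Player j's private return per contributed unit is 2.5 × (j's share). Contributing is weakly dominant for j when that share is at least 1/2.5 = 0.4000, and contributing 0 is dominant otherwise.
Bao alone (share 9/17) is above the threshold, contributing 33; the remaining 3 contribute 0. Total contributed: 33.
The tour-expenses pool pays out 2.5 × 33 = 82.50 in total (split across the unequal shares, but the aggregate is all that matters for the group sum).
The 3 free-riders keep 33 each, adding 99. Group total = 99 + 82.50 = 181.50.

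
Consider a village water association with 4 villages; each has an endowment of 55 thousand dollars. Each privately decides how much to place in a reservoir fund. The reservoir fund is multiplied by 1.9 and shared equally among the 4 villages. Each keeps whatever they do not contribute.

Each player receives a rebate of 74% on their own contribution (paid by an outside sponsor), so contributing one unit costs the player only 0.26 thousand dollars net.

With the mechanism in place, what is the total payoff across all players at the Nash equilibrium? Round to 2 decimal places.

Under the mechanism each unit contributed yields (1.9/4) / 0.26 = 1.8269 back to its contributor per unit of net cost, which exceeds 1, making full contribution the dominant choice for everyone.
At the Nash equilibrium everyone contributes 55. Group total payoff = 4 × (55 × 0.74 + 1.9 × 55) = 580.80.

580.80 thousand dollars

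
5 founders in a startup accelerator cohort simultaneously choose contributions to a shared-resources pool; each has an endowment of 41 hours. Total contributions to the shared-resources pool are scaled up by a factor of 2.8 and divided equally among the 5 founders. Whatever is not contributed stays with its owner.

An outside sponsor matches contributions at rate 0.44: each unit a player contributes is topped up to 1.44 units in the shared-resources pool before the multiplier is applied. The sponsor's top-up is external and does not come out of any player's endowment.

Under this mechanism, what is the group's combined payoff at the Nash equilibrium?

205.00 hours

Even with the mechanism, each unit contributed returns only 2.8 × 1.44 / 5 = 0.8064 per unit of net cost, so contributing nothing is still dominant.
At the Nash equilibrium no one contributes; group total payoff = 5 × 41 = 205.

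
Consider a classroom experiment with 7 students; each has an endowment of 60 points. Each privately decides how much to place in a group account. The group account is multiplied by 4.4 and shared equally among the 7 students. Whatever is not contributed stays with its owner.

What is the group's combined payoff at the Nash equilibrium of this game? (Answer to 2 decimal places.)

420.00 points

Each contributed unit returns 4.4/7 = 0.6286 to its contributor — below 1 — so contributing 0 is dominant for every player. At the Nash equilibrium everyone keeps their 60, and the group total is 7 × 60 = 420.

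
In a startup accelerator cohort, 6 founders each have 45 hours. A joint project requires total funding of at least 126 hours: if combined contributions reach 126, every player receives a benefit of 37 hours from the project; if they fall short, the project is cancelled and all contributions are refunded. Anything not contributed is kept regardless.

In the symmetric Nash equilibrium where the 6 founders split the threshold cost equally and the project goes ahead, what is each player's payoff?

Equal share of the threshold: 126/6 = 21.
At this profile no one gains by cutting their contribution: any cut drops the total below 126, the project is cancelled, contributions are refunded, and the deviator ends with 45, which is less than 45 − 21 + 37 = 61. Contributing more than 21 just wastes the excess. So contributing exactly 21 is a best response.
Each player's payoff: 45 − 21 + 37 = 61.

61 hours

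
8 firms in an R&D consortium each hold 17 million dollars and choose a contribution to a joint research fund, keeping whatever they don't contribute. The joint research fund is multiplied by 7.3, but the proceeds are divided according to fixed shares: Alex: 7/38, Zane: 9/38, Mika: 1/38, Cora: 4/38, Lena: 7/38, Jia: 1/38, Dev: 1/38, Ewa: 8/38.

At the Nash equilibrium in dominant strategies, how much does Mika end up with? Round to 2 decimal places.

30.06 million dollars

A player with share s gets back 7.3·s per unit contributed, so full contribution is dominant for anyone with s > 1/7.3 = 0.1370 and zero contribution is dominant for anyone below.
Alex, Zane, Lena and Ewa are above the threshold, contributing 17 each; the remaining 4 contribute 0. Total contributed: 68.
Mika keeps 17 and receives 7.3 × 68 × 1/38 = 13.06 from the joint research fund, for a payoff of 30.06.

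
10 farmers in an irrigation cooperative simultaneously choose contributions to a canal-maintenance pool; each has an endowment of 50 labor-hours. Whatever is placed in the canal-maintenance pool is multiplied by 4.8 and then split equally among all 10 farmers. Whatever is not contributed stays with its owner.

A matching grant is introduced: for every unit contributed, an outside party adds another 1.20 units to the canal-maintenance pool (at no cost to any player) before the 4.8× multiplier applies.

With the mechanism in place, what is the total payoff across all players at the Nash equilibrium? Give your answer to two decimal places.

Under the mechanism each unit contributed yields 4.8 × 2.20 / 10 = 1.0560 back to its contributor per unit of net cost, which exceeds 1, making full contribution the dominant choice for everyone.
At the Nash equilibrium everyone contributes 50. Group total payoff = 4.8 × 2.20 × 500 = 5280.00.

5280.00 labor-hours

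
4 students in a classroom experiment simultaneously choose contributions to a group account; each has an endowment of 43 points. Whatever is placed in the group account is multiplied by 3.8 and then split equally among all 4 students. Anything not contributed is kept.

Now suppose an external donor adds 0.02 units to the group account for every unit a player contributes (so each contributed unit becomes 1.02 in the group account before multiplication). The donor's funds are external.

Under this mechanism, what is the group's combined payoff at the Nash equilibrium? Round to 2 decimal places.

172.00 points

Even with the mechanism, each unit contributed returns only 3.8 × 1.02 / 4 = 0.9690 per unit of net cost, so contributing nothing is still dominant.
Everyone keeps their endowment and the group total is 4 × 43 = 172.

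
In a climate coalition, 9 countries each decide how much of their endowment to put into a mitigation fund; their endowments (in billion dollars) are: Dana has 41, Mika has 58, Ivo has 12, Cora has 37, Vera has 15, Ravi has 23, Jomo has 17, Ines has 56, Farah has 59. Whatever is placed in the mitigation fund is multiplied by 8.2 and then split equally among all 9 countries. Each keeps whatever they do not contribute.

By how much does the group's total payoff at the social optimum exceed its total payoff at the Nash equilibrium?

The private return per contributed unit is 8.2/9 = 0.9111 < 1 for every player regardless of endowment, so the Nash equilibrium is zero contribution and the group total is Σ E_j = 41 + 58 + 12 + 37 + 15 + 23 + 17 + 56 + 59 = 318.
Each contributed unit returns 8.200 to the group, so the social optimum is full contribution by everyone: group total = 8.200 × 318 = 2607.60.
Efficiency loss = (8.200 − 1) × 318 = 2289.60.

2289.60 billion dollars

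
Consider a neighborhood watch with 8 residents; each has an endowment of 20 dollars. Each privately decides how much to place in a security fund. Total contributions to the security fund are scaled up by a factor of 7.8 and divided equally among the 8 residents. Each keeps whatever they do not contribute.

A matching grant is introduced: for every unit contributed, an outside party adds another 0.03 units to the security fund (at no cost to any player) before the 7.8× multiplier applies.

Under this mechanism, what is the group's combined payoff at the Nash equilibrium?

Under the mechanism each unit contributed yields 7.8 × 1.03 / 8 = 1.0043 back to its contributor per unit of net cost, which exceeds 1, making full contribution the dominant choice for everyone.
At the Nash equilibrium everyone contributes 20. Group total payoff = 7.8 × 1.03 × 160 = 1285.44.

1285.44 dollars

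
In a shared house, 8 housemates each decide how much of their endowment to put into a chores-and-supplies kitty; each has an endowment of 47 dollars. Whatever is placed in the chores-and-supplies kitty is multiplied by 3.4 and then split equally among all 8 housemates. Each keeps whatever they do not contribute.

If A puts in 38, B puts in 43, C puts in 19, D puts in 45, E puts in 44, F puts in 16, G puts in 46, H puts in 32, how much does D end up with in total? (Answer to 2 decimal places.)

Total contributed: 38 + 43 + 19 + 45 + 44 + 16 + 46 + 32 = 283.
Each receives 3.4 × 283 / 8 = 120.28 from the chores-and-supplies kitty.
D keeps 47 − 45 = 2, so D's payoff is 2 + 120.28 = 122.28.

122.28 dollars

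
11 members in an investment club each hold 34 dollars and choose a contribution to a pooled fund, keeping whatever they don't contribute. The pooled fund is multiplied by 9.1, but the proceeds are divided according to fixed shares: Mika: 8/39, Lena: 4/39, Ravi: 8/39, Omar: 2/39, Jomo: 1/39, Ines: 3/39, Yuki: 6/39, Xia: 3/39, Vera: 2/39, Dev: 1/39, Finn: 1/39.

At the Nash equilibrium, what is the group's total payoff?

1200.20 dollars

Each unit j contributes comes back to j as 9.1 × (j's share), so j prefers to contribute only if that share exceeds 1/9.1 = 0.1099; otherwise keeping the unit dominates.
Mika, Ravi and Yuki are above the threshold, contributing 34 each; the remaining 8 contribute 0. Total contributed: 102.
The pooled fund pays out 9.1 × 102 = 928.20 in total (split across the unequal shares, but the aggregate is all that matters for the group sum).
The 8 free-riders keep 34 each, adding 272. Group total = 272 + 928.20 = 1200.20.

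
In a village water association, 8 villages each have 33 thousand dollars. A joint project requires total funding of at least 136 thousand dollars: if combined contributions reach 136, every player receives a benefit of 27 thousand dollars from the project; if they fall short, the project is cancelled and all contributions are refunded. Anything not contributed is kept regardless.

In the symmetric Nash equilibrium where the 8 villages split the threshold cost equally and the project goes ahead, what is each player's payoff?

43 thousand dollars

Equal share of the threshold: 136/8 = 17.
At this profile no one gains by cutting their contribution: any cut drops the total below 136, the project is cancelled, contributions are refunded, and the deviator ends with 33, which is less than 33 − 17 + 27 = 43. Contributing more than 17 just wastes the excess. So contributing exactly 17 is a best response.
Each player's payoff: 33 − 17 + 27 = 43.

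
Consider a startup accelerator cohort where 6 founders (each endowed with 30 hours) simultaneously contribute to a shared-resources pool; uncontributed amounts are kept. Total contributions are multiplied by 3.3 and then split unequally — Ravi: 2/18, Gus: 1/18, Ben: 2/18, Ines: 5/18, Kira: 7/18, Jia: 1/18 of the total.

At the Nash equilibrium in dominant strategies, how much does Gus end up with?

35.50 hours

For player j, contributing a unit is worthwhile iff 3.3 × (j's share) ≥ 1, i.e. iff j's share is at least 0.3030.
The only share above 0.3030 is Kira's 7/18, contributing 30; the remaining 5 contribute 0. Total contributed: 30.
Gus keeps 30 and receives 3.3 × 30 × 1/18 = 5.50 from the shared-resources pool, for a payoff of 35.50.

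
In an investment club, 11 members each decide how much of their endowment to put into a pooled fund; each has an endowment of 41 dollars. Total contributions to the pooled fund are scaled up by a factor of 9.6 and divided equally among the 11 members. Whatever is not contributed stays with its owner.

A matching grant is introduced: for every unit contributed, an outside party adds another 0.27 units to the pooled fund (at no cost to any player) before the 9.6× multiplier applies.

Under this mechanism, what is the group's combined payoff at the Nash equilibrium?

Under the mechanism each unit contributed yields 9.6 × 1.27 / 11 = 1.1084 back to its contributor per unit of net cost, which exceeds 1, making full contribution the dominant choice for everyone.
So the Nash equilibrium is full contribution by all 11; the group earns 9.6 × 1.27 × 451 = 5498.59.

5498.59 dollars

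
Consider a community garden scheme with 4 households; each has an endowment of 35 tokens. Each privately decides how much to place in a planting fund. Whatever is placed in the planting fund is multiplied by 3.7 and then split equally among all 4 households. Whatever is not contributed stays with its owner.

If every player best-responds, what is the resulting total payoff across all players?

Each contributed unit returns 3.7/4 = 0.9250 to its contributor — below 1 — so contributing 0 is dominant for every player. At the Nash equilibrium everyone keeps their 35, and the group total is 4 × 35 = 140.

140.00 tokens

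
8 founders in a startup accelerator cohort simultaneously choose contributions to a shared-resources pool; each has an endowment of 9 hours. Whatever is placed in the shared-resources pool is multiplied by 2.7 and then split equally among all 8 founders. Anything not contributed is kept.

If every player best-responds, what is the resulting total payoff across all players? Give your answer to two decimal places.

72.00 hours

Each contributed unit returns 2.7/8 = 0.3375 to its contributor — below 1 — so contributing 0 is dominant for every player. At the Nash equilibrium everyone keeps their 9, and the group total is 8 × 9 = 72.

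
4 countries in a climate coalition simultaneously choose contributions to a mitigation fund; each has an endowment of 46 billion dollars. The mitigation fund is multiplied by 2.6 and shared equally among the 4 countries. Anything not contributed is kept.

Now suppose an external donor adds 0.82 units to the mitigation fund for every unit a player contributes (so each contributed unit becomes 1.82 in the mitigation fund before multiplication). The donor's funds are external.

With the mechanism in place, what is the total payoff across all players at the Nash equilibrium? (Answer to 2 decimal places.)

870.69 billion dollars

With the mechanism, a contributed unit returns 2.6 × 1.82 / 4 = 1.1830 per unit of net cost to the contributor — now above 1 — so contributing fully is weakly dominant for every player.
So the Nash equilibrium is full contribution by all 4; the group earns 2.6 × 1.82 × 184 = 870.69.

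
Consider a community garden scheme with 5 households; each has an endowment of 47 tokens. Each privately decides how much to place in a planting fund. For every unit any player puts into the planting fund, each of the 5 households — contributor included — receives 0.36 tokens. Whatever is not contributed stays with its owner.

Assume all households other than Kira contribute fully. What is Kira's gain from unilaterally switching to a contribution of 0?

Switching from a contribution of 47 to 0 lets Kira keep an extra 47 tokens, but lowers the planting fund by 47, which costs Kira their own share of that drop: 0.36 × 47 = 16.92.
Net gain = 47 − 16.92 = 30.08. The private return per contributed unit (0.36) is below 1, so free-riding is indeed the best response regardless of what the others do.

30.08 tokens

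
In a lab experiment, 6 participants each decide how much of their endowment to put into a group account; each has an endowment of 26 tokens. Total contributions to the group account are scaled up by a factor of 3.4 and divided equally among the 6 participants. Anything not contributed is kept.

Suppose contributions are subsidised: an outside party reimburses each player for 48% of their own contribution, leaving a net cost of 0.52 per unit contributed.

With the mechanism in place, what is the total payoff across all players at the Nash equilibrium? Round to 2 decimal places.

With the mechanism, a contributed unit returns (3.4/6) / 0.52 = 1.0897 per unit of net cost to the contributor — now above 1 — so contributing fully is weakly dominant for every player.
At the Nash equilibrium everyone contributes 26. Group total payoff = 6 × (26 × 0.48 + 3.4 × 26) = 605.28.

605.28 tokens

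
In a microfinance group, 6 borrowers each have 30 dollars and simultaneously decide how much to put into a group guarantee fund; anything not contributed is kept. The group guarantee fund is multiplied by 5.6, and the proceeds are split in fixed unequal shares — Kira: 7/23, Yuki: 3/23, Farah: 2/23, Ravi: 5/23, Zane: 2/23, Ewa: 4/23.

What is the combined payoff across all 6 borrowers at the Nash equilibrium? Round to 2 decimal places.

456.00 dollars

Each unit j contributes comes back to j as 5.6 × (j's share), so j prefers to contribute only if that share exceeds 1/5.6 = 0.1786; otherwise keeping the unit dominates.
Kira and Ravi clear that bar, contributing 30 each; the remaining 4 contribute 0. Total contributed: 60.
The group guarantee fund pays out 5.6 × 60 = 336.00 in total (split across the unequal shares, but the aggregate is all that matters for the group sum).
The 4 free-riders keep 30 each, adding 120. Group total = 120 + 336.00 = 456.00.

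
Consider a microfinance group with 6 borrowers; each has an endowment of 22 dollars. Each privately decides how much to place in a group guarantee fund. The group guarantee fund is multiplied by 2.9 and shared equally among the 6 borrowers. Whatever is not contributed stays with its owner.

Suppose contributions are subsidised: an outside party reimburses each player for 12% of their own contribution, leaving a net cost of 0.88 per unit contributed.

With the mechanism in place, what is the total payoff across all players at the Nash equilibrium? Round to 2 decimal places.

With the mechanism, a contributed unit returns (2.9/6) / 0.88 = 0.5492 per unit of net cost — still below 1 — so contributing 0 remains dominant for every player.
Everyone keeps their endowment and the group total is 6 × 22 = 132.

132.00 dollars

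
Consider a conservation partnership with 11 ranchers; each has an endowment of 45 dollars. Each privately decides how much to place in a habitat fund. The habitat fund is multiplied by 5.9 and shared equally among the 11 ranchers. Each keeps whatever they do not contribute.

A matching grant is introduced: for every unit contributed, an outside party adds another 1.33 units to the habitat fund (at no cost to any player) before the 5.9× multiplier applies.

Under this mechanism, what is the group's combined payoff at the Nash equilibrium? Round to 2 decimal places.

6804.77 dollars

With the mechanism, a contributed unit returns 5.9 × 2.33 / 11 = 1.2497 per unit of net cost to the contributor — now above 1 — so contributing fully is weakly dominant for every player.
So the Nash equilibrium is full contribution by all 11; the group earns 5.9 × 2.33 × 495 = 6804.77.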